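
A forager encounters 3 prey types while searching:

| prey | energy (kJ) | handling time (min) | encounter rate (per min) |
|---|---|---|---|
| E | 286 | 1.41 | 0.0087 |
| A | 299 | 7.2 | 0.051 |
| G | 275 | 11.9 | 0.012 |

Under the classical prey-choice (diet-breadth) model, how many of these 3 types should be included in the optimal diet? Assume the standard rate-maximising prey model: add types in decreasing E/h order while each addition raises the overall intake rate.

E/h in descending order: E 203, A 41.5, G 23.1 kJ/min. The optimal diet is the largest prefix of this list for which every included type satisfies E_i/h_i > R on the types above it.
Rate on top 1: 2.458. A: 41.5 > 2.458 → include.
Rate on top 2: 12.86. G: 23.1 > 12.86 → include.
Optimal diet: E, A, G — 3 of 3 types.

3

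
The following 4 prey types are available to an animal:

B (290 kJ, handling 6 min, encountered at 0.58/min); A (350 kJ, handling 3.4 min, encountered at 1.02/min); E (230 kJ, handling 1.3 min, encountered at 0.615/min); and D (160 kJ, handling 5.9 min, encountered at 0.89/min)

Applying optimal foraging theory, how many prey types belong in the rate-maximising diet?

2

E/h in descending order: E 177, A 103, B 48.3, D 27.1 kJ/min. The optimal diet is the largest prefix of this list for which every included type satisfies E_i/h_i > R on the types above it.
Rate on top 1: 78.61. A: 103 > 78.61 → include.
Rate on top 2: 94.63. B: 48.3 < 94.63 → exclude; stop.
Optimal diet: E, A — 2 of 4 types.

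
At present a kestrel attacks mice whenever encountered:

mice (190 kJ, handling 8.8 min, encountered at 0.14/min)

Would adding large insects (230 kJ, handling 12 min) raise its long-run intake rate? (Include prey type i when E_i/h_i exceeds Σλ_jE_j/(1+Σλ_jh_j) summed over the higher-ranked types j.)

Yes

On mice alone, R = ΣλE/(1+Σλh) = 26.6/2.232 = 11.92 kJ/min.
Profitability of large insects: 230/12 = 19.17 kJ/min.
19.17 > 11.92, so adding large insects raises the average — include it.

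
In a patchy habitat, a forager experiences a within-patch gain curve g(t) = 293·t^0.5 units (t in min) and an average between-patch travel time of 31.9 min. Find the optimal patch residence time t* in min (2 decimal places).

By the marginal value theorem, leave when the instantaneous gain rate g'(t) equals the habitat-wide average g(t)/(T + t).
g'(t) = 0.5·293·t^-0.5. Setting 0.5·293·t^-0.5 = 293·t^0.5/(31.9+t) gives 0.5(31.9+t) = t, so 0.50·t = 0.5×31.9.
t* = 0.5×31.9/0.50 = 31.9 min.

31.90 min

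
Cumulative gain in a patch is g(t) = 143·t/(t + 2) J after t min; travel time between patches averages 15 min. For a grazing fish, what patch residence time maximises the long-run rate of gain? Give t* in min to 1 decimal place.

Optimal t* satisfies g'(t*) = g(t*)/(T + t*).
g'(t) = 143·2/(t + 2)². Setting 143·2/(t+2)² = 143t/[(t+2)(15+t)] gives 2(15+t) = t(t+2), so t² = 2×15 = 30.
t* = √30 = 5.477 min.

5.5 min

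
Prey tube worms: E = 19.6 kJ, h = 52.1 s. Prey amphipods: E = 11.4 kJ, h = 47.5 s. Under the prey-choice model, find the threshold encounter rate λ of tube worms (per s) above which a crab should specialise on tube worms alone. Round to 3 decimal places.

At the threshold, the rate on tube worms alone equals the profitability of amphipods: λ·19.6/(1 + λ·52.1) = 11.4/47.5 = 0.24.
Rearranging, λ(19.6 − 0.24×52.1) = 0.24, so λ = 0.24/7.096 = 0.03382 per s.

0.034 per s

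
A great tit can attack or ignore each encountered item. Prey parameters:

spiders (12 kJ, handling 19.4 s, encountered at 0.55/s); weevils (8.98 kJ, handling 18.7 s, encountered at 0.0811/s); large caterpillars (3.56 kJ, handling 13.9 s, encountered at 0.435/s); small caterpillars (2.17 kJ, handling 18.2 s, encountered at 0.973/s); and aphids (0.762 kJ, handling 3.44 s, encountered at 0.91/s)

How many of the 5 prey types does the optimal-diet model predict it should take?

Profitabilities (E/h, kJ/s): spiders 0.619, weevils 0.48, large caterpillars 0.256, aphids 0.222, small caterpillars 0.119. Add prey in this order while the next type's profitability exceeds the intake rate on those already taken.
Rate on top 1: 0.5656. weevils: 0.48 < 0.5656 → exclude; stop.
Optimal diet: spiders — 1 of 5 types.

1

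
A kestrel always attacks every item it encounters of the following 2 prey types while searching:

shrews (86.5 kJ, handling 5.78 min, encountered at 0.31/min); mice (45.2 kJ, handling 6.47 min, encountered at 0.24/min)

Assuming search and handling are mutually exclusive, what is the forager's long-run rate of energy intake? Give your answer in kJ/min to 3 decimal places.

8.669 kJ/min

R = (0.31×86.5 + 0.24×45.2) / (1 + 0.31×5.78 + 0.24×6.47) = 37.66/4.345 = 8.669 kJ/min.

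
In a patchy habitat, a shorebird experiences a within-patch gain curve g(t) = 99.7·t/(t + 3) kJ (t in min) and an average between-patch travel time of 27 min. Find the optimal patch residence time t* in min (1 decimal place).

By the marginal value theorem, leave when the instantaneous gain rate g'(t) equals the habitat-wide average g(t)/(T + t).
g'(t) = 99.7·3/(t + 3)². Setting 99.7·3/(t+3)² = 99.7t/[(t+3)(27+t)] gives 3(27+t) = t(t+3), so t² = 3×27 = 81.
t* = √81 = 9 min.

9.0 min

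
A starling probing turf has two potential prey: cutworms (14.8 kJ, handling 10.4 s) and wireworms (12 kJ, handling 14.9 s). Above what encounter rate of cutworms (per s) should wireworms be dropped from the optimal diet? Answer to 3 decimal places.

0.125 per s

The zero-one rule: include wireworms iff E₂/h₂ > λE₁/(1+λh₁). Equality gives the switch point.
λE₁h₂ = E₂ + λE₂h₁ ⇒ λ = E₂/(E₁h₂ − E₂h₁) = 12/(220.5 − 124.8) = 0.1254 per s.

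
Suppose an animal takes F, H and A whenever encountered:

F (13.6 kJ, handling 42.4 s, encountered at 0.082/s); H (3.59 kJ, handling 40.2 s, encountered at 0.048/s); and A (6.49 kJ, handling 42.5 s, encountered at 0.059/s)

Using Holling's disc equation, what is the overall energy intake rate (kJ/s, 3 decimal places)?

0.187 kJ/s

Energy encountered per unit search time: 0.082×13.6 + 0.048×3.59 + 0.059×6.49 = 1.67 kJ/s.
Handling time per unit search time: 0.082×42.4 + 0.048×40.2 + 0.059×42.5 = 7.914.
Rate = 1.67/(1 + 7.914) = 0.1874 kJ/s.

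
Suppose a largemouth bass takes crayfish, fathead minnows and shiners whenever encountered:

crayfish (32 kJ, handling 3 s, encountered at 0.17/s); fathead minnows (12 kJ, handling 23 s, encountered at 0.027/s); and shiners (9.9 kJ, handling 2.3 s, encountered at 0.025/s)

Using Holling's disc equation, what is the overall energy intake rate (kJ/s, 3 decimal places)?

R = (0.17×32 + 0.027×12 + 0.025×9.9) / (1 + 0.17×3 + 0.027×23 + 0.025×2.3) = 6.012/2.188 = 2.747 kJ/s.

2.747 kJ/s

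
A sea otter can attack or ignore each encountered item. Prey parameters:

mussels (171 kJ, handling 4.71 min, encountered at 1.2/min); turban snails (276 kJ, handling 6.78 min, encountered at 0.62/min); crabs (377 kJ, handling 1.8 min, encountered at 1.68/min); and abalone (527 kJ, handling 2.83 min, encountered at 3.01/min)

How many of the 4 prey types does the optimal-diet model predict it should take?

Profitabilities (E/h, kJ/min): crabs 209, abalone 186, turban snails 40.7, mussels 36.3. Add prey in this order while the next type's profitability exceeds the intake rate on those already taken.
Rate on top 1: 157.4. abalone: 186 > 157.4 → include.
Rate on top 2: 177. turban snails: 40.7 < 177 → exclude; stop.
Optimal diet: crabs, abalone — 2 of 4 types.

2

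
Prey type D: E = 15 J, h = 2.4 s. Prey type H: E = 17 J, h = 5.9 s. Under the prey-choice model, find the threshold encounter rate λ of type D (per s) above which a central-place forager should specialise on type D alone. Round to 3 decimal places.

Drop type H once their profitability E₂/h₂ falls below the rate achievable on type D alone: E₂/h₂ = λE₁/(1 + λh₁).
Solve for λ: λE₁h₂ = E₂(1 + λh₁) → λ(E₁h₂ − E₂h₁) = E₂ → λ = E₂/(E₁h₂ − E₂h₁).
λ = 17/(15×5.9 − 17×2.4) = 17/47.7 = 0.3564 per s.

0.356 per s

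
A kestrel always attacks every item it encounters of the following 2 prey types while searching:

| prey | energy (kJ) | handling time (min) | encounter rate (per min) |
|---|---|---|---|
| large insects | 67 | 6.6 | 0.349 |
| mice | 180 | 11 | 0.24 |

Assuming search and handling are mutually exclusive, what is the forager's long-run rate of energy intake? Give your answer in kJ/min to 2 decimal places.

R = Σλ_iE_i / (1 + Σλ_ih_i)
Numerator: 0.349×67 + 0.24×180 = 66.58
Denominator: 1 + 0.349×6.6 + 0.24×11 = 5.943
R = 66.58/5.943 = 11.2 kJ/min

11.20 kJ/min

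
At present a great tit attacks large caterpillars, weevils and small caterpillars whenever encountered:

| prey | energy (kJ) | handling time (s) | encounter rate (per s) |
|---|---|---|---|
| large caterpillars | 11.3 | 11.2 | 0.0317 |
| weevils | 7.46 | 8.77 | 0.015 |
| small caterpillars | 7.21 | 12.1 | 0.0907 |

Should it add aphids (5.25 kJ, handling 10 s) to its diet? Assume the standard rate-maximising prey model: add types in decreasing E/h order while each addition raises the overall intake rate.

Yes

On large caterpillars, weevils and small caterpillars alone, R = ΣλE/(1+Σλh) = 1.124/2.584 = 0.435 kJ/s.
Profitability of aphids: 5.25/10 = 0.525 kJ/s.
0.525 > 0.435, so adding aphids raises the average — include it.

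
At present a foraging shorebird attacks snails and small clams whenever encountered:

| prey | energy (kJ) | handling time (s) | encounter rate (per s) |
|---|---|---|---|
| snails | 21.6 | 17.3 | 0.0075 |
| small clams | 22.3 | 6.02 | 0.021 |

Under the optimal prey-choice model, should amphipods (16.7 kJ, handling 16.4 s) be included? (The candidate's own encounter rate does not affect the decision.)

Yes

On snails and small clams alone, R = ΣλE/(1+Σλh) = 0.6303/1.256 = 0.5018 kJ/s.
amphipods: E/h = 16.7/16.4 = 1.018 kJ/s.
1.018 > 0.5018, so adding amphipods raises the average — include it.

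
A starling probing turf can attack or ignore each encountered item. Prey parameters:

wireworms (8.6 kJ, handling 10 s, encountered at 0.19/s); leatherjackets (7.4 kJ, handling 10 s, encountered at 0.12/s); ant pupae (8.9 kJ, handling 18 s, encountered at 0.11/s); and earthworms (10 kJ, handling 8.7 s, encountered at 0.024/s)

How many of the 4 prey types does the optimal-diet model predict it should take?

Profitabilities (E/h, kJ/s): earthworms 1.15, wireworms 0.86, leatherjackets 0.74, ant pupae 0.494. Add prey in this order while the next type's profitability exceeds the intake rate on those already taken.
Rate on top 1: 0.1985. wireworms: 0.86 > 0.1985 → include.
Rate on top 2: 0.6028. leatherjackets: 0.74 > 0.6028 → include.
Rate on top 3: 0.641. ant pupae: 0.494 < 0.641 → exclude; stop.
Optimal diet: earthworms, wireworms, leatherjackets — 3 of 4 types.

3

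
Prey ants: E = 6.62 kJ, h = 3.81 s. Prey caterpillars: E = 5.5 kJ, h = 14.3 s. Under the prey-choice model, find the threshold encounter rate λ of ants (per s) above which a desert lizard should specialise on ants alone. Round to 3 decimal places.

0.075 per s

Drop caterpillars once their profitability E₂/h₂ falls below the rate achievable on ants alone: E₂/h₂ = λE₁/(1 + λh₁).
Solve for λ: λE₁h₂ = E₂(1 + λh₁) → λ(E₁h₂ − E₂h₁) = E₂ → λ = E₂/(E₁h₂ − E₂h₁).
λ = 5.5/(6.62×14.3 − 5.5×3.81) = 5.5/73.71 = 0.07462 per s.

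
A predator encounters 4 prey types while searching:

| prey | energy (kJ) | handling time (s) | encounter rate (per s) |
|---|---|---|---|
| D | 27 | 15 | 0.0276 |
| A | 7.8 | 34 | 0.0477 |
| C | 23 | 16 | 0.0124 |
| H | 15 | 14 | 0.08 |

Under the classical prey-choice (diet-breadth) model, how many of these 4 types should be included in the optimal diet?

Profitabilities (E/h, kJ/s): D 1.8, C 1.44, H 1.07, A 0.229. Add prey in this order while the next type's profitability exceeds the intake rate on those already taken.
Rate on top 1: 0.527. C: 1.44 > 0.527 → include.
Rate on top 2: 0.639. H: 1.07 > 0.639 → include.
Rate on top 3: 0.8163. A: 0.229 < 0.8163 → exclude; stop.
Optimal diet: D, C, H — 3 of 4 types.

3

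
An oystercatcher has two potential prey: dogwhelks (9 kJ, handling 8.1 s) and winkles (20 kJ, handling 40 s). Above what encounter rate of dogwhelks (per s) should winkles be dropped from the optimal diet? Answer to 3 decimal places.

0.101 per s

At the threshold, the rate on dogwhelks alone equals the profitability of winkles: λ·9/(1 + λ·8.1) = 20/40 = 0.5.
Rearranging, λ(9 − 0.5×8.1) = 0.5, so λ = 0.5/4.95 = 0.101 per s.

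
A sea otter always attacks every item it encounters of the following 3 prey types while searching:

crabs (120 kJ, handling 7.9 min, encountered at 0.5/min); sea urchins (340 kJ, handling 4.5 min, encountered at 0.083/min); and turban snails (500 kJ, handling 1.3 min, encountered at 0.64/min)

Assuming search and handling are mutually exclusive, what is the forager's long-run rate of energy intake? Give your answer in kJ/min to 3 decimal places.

R = Σλ_iE_i / (1 + Σλ_ih_i)
Numerator: 0.5×120 + 0.083×340 + 0.64×500 = 408.2
Denominator: 1 + 0.5×7.9 + 0.083×4.5 + 0.64×1.3 = 6.155
R = 408.2/6.155 = 66.32 kJ/min

66.318 kJ/min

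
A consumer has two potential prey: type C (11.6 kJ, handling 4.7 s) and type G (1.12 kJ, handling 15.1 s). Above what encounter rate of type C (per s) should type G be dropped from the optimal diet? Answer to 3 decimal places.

0.007 per s

At the threshold, the rate on type C alone equals the profitability of type G: λ·11.6/(1 + λ·4.7) = 1.12/15.1 = 0.07417.
Rearranging, λ(11.6 − 0.07417×4.7) = 0.07417, so λ = 0.07417/11.25 = 0.006592 per s.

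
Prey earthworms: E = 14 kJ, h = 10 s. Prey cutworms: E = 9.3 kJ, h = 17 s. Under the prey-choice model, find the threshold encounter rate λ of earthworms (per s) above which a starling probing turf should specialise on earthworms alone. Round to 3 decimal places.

At the threshold, the rate on earthworms alone equals the profitability of cutworms: λ·14/(1 + λ·10) = 9.3/17 = 0.5471.
Rearranging, λ(14 − 0.5471×10) = 0.5471, so λ = 0.5471/8.529 = 0.06414 per s.

0.064 per s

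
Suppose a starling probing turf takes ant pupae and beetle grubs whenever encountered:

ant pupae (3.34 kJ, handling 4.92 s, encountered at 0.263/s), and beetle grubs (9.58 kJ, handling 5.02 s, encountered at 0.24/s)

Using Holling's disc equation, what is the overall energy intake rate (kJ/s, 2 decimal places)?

R = Σλ_iE_i / (1 + Σλ_ih_i)
Numerator: 0.263×3.34 + 0.24×9.58 = 3.178
Denominator: 1 + 0.263×4.92 + 0.24×5.02 = 3.499
R = 3.178/3.499 = 0.9082 kJ/s

0.91 kJ/s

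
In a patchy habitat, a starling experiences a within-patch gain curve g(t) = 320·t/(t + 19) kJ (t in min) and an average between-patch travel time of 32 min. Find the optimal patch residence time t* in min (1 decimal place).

24.7 min

By the marginal value theorem, leave when the instantaneous gain rate g'(t) equals the habitat-wide average g(t)/(T + t).
g'(t) = 320·19/(t + 19)². Setting 320·19/(t+19)² = 320t/[(t+19)(32+t)] gives 19(32+t) = t(t+19), so t² = 19×32 = 608.
t* = √608 = 24.66 min.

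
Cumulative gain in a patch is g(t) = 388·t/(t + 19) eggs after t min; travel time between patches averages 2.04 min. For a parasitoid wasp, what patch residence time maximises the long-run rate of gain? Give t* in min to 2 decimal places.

By the marginal value theorem, leave when the instantaneous gain rate g'(t) equals the habitat-wide average g(t)/(T + t).
g'(t) = 388·19/(t + 19)². Setting 388·19/(t+19)² = 388t/[(t+19)(2.04+t)] gives 19(2.04+t) = t(t+19), so t² = 19×2.04 = 38.76.
t* = √38.76 = 6.226 min.

6.23 min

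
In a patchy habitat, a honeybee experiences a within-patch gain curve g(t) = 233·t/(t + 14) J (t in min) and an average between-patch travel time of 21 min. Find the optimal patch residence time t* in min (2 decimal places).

17.15 min

Maximise g(t)/(T+t): set derivative to zero → g'(t)(T+t) = g(t).
g'(t) = 233·14/(t + 14)². Setting 233·14/(t+14)² = 233t/[(t+14)(21+t)] gives 14(21+t) = t(t+14), so t² = 14×21 = 294.
t* = √294 = 17.15 min.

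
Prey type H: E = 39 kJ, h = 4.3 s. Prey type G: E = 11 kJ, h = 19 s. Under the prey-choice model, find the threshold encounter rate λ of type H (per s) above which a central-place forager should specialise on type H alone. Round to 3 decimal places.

Drop type G once their profitability E₂/h₂ falls below the rate achievable on type H alone: E₂/h₂ = λE₁/(1 + λh₁).
Solve for λ: λE₁h₂ = E₂(1 + λh₁) → λ(E₁h₂ − E₂h₁) = E₂ → λ = E₂/(E₁h₂ − E₂h₁).
λ = 11/(39×19 − 11×4.3) = 11/693.7 = 0.01586 per s.

0.016 per s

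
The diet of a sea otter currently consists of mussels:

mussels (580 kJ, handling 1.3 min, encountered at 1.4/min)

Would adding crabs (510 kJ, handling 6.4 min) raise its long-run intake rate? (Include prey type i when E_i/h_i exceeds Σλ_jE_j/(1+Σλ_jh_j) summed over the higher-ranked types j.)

No

On mussels alone, R = ΣλE/(1+Σλh) = 812/2.82 = 287.9 kJ/min.
crabs: E/h = 510/6.4 = 79.69 kJ/min.
Since 79.69 < R, time spent handling crabs is better spent searching.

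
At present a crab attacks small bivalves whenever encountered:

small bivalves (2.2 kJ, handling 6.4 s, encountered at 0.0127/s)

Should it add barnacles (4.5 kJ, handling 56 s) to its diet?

Intake rate on the current diet: R = (0.0127×2.2) / (1 + 0.0127×6.4) = 0.02794/1.081 = 0.02584 kJ/s.
Profitability of barnacles: 4.5/56 = 0.08036 kJ/s.
Since 0.08036 > R, including barnacles increases the long-run rate.

Yes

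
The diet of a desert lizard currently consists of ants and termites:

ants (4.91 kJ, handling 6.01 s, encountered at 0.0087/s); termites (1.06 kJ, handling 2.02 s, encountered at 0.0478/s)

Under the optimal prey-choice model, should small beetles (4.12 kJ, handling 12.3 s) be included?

Yes

Current rate: (0.0087×4.91 + 0.0478×1.06)/(1 + 0.0087×6.01 + 0.0478×2.02) = 0.08129 kJ/s.
Profitability of small beetles: 4.12/12.3 = 0.335 kJ/s.
0.335 > 0.08129, so adding small beetles raises the average — include it.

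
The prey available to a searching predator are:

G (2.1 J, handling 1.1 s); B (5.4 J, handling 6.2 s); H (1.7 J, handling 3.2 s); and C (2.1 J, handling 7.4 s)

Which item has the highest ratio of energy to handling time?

G

In descending order of E/h:
G: 2.1/1.1 = 1.91 J/s
B: 5.4/6.2 = 0.871 J/s
H: 1.7/3.2 = 0.531 J/s
C: 2.1/7.4 = 0.284 J/s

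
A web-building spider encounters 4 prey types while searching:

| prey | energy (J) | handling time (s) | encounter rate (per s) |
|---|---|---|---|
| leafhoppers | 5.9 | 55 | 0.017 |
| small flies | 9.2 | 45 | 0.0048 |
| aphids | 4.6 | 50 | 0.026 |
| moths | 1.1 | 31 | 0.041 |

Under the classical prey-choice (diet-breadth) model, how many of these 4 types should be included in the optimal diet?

3

Rank by E/h (J/s): small flies 0.204, leafhoppers 0.107, aphids 0.092, moths 0.0355. Include each in turn until the next type's E/h falls below the running intake rate.
Rate on top 1: 0.03632. leafhoppers: 0.107 > 0.03632 → include.
Rate on top 2: 0.06716. aphids: 0.092 > 0.06716 → include.
Rate on top 3: 0.07652. moths: 0.0355 < 0.07652 → exclude; stop.
Optimal diet: small flies, leafhoppers, aphids — 3 of 4 types.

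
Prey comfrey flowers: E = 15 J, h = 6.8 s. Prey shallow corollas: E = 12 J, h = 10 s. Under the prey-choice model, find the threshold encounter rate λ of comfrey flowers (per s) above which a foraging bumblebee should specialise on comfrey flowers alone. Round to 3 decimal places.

0.175 per s

The zero-one rule: include shallow corollas iff E₂/h₂ > λE₁/(1+λh₁). Equality gives the switch point.
λE₁h₂ = E₂ + λE₂h₁ ⇒ λ = E₂/(E₁h₂ − E₂h₁) = 12/(150 − 81.6) = 0.1754 per s.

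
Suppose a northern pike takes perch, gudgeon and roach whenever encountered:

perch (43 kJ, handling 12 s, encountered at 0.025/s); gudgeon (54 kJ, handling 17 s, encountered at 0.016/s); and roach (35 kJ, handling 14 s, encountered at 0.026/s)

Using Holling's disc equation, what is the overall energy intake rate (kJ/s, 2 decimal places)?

Energy encountered per unit search time: 0.025×43 + 0.016×54 + 0.026×35 = 2.849 kJ/s.
Handling time per unit search time: 0.025×12 + 0.016×17 + 0.026×14 = 0.936.
Rate = 2.849/(1 + 0.936) = 1.472 kJ/s.

1.47 kJ/s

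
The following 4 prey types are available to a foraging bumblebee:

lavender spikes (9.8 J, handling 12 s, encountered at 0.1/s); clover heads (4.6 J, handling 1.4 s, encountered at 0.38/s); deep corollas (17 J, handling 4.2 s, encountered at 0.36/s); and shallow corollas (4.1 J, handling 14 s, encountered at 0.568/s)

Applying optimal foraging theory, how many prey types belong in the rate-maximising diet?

E/h in descending order: deep corollas 4.05, clover heads 3.29, lavender spikes 0.817, shallow corollas 0.293 J/s. The optimal diet is the largest prefix of this list for which every included type satisfies E_i/h_i > R on the types above it.
Rate on top 1: 2.436. clover heads: 3.29 > 2.436 → include.
Rate on top 2: 2.585. lavender spikes: 0.817 < 2.585 → exclude; stop.
Optimal diet: deep corollas, clover heads — 2 of 4 types.

2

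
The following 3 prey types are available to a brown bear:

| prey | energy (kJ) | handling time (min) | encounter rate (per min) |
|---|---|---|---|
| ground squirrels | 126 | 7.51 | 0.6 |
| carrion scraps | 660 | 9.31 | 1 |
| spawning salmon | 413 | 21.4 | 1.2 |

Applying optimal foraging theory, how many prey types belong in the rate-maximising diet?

1

Rank by E/h (kJ/min): carrion scraps 70.9, spawning salmon 19.3, ground squirrels 16.8. Include each in turn until the next type's E/h falls below the running intake rate.
Rate on top 1: 64.02. spawning salmon: 19.3 < 64.02 → exclude; stop.
Optimal diet: carrion scraps — 1 of 3 types.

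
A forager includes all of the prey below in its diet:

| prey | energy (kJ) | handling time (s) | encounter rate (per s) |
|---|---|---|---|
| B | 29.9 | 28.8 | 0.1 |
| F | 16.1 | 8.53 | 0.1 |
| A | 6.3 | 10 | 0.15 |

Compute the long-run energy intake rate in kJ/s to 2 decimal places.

0.89 kJ/s

Energy encountered per unit search time: 0.1×29.9 + 0.1×16.1 + 0.15×6.3 = 5.545 kJ/s.
Handling time per unit search time: 0.1×28.8 + 0.1×8.53 + 0.15×10 = 5.233.
Rate = 5.545/(1 + 5.233) = 0.8896 kJ/s.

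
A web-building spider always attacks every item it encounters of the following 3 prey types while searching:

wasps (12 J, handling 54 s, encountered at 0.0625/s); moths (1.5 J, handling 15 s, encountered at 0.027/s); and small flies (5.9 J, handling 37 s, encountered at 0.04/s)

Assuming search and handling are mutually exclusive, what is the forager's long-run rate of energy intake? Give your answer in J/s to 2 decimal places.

0.16 J/s

Energy encountered per unit search time: 0.0625×12 + 0.027×1.5 + 0.04×5.9 = 1.026 J/s.
Handling time per unit search time: 0.0625×54 + 0.027×15 + 0.04×37 = 5.26.
Rate = 1.026/(1 + 5.26) = 0.164 J/s.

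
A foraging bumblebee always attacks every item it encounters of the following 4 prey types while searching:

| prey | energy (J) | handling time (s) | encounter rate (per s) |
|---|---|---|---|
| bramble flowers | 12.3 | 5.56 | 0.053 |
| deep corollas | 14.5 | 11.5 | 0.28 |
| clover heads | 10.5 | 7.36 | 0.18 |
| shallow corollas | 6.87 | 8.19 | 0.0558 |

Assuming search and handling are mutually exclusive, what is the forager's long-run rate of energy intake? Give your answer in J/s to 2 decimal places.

R = (0.053×12.3 + 0.28×14.5 + 0.18×10.5 + 0.0558×6.87) / (1 + 0.053×5.56 + 0.28×11.5 + 0.18×7.36 + 0.0558×8.19) = 6.985/6.296 = 1.109 J/s.

1.11 J/s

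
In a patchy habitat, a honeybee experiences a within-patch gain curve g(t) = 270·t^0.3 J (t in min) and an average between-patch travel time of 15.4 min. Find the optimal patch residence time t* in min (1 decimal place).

Optimal t* satisfies g'(t*) = g(t*)/(T + t*).
g'(t) = 0.3·270·t^-0.7. Setting 0.3·270·t^-0.7 = 270·t^0.3/(15.4+t) gives 0.3(15.4+t) = t, so 0.70·t = 0.3×15.4.
t* = 0.3×15.4/0.70 = 6.6 min.

6.6 min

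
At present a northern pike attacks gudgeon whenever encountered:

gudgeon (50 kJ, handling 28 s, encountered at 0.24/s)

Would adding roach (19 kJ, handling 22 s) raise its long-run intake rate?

No

Intake rate on the current diet: R = (0.24×50) / (1 + 0.24×28) = 12/7.72 = 1.554 kJ/s.
roach: E/h = 19/22 = 0.8636 kJ/s.
Since 0.8636 < R, time spent handling roach is better spent searching.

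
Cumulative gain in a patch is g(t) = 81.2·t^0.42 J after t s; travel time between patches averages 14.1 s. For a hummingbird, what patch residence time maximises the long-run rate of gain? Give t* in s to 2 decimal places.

By the marginal value theorem, leave when the instantaneous gain rate g'(t) equals the habitat-wide average g(t)/(T + t).
g'(t) = 0.42·81.2·t^-0.58. Setting 0.42·81.2·t^-0.58 = 81.2·t^0.42/(14.1+t) gives 0.42(14.1+t) = t, so 0.58·t = 0.42×14.1.
t* = 0.42×14.1/0.58 = 10.21 s.

10.21 s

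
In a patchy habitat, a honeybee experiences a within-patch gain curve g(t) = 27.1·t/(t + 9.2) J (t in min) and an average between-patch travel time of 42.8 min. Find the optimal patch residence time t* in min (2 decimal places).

Optimal t* satisfies g'(t*) = g(t*)/(T + t*).
g'(t) = 27.1·9.2/(t + 9.2)². Setting 27.1·9.2/(t+9.2)² = 27.1t/[(t+9.2)(42.8+t)] gives 9.2(42.8+t) = t(t+9.2), so t² = 9.2×42.8 = 393.8.
t* = √393.8 = 19.84 min.

19.84 min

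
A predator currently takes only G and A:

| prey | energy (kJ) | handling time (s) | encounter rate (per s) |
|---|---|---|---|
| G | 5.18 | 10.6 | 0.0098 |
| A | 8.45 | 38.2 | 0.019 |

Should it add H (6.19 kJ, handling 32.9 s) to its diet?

Yes

Intake rate on the current diet: R = (0.0098×5.18 + 0.019×8.45) / (1 + 0.0098×10.6 + 0.019×38.2) = 0.2113/1.83 = 0.1155 kJ/s.
H: E/h = 6.19/32.9 = 0.1881 kJ/s.
Since 0.1881 > R, including H increases the long-run rate.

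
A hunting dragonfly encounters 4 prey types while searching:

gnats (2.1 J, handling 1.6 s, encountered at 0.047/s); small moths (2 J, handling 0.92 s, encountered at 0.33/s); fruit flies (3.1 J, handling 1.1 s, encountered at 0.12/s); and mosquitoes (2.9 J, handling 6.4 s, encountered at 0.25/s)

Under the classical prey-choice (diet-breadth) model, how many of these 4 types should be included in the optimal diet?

3

E/h in descending order: fruit flies 2.82, small moths 2.17, gnats 1.31, mosquitoes 0.453 J/s. The optimal diet is the largest prefix of this list for which every included type satisfies E_i/h_i > R on the types above it.
Rate on top 1: 0.3286. small moths: 2.17 > 0.3286 → include.
Rate on top 2: 0.7189. gnats: 1.31 > 0.7189 → include.
Rate on top 3: 0.7484. mosquitoes: 0.453 < 0.7484 → exclude; stop.
Optimal diet: fruit flies, small moths, gnats — 3 of 4 types.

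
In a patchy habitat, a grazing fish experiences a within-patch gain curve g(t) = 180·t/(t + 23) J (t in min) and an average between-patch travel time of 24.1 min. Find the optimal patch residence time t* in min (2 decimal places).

23.54 min

Maximise g(t)/(T+t): set derivative to zero → g'(t)(T+t) = g(t).
g'(t) = 180·23/(t + 23)². Setting 180·23/(t+23)² = 180t/[(t+23)(24.1+t)] gives 23(24.1+t) = t(t+23), so t² = 23×24.1 = 554.3.
t* = √554.3 = 23.54 min.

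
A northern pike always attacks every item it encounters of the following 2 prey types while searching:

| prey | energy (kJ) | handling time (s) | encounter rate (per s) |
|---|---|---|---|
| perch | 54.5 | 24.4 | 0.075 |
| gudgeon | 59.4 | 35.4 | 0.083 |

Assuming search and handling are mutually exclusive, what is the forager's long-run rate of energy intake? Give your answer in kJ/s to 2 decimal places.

1.56 kJ/s

R = (0.075×54.5 + 0.083×59.4) / (1 + 0.075×24.4 + 0.083×35.4) = 9.018/5.768 = 1.563 kJ/s.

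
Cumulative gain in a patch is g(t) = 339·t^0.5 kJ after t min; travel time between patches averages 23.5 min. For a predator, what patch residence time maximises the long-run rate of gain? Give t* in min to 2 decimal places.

By the marginal value theorem, leave when the instantaneous gain rate g'(t) equals the habitat-wide average g(t)/(T + t).
g'(t) = 0.5·339·t^-0.5. Setting 0.5·339·t^-0.5 = 339·t^0.5/(23.5+t) gives 0.5(23.5+t) = t, so 0.50·t = 0.5×23.5.
t* = 0.5×23.5/0.50 = 23.5 min.

23.50 min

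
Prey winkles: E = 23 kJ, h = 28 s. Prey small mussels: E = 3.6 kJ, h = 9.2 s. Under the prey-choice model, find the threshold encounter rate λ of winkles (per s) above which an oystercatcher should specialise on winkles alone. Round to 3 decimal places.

At the threshold, the rate on winkles alone equals the profitability of small mussels: λ·23/(1 + λ·28) = 3.6/9.2 = 0.3913.
Rearranging, λ(23 − 0.3913×28) = 0.3913, so λ = 0.3913/12.04 = 0.03249 per s.

0.032 per s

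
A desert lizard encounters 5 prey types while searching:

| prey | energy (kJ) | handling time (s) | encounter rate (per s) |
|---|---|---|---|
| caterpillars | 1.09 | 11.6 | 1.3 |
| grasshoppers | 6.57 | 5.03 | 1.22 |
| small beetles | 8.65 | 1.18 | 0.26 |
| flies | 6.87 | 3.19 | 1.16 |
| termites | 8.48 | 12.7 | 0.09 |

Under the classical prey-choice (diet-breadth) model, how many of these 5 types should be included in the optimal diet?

E/h in descending order: small beetles 7.33, flies 2.15, grasshoppers 1.31, termites 0.668, caterpillars 0.094 kJ/s. The optimal diet is the largest prefix of this list for which every included type satisfies E_i/h_i > R on the types above it.
Rate on top 1: 1.721. flies: 2.15 > 1.721 → include.
Rate on top 2: 2.041. grasshoppers: 1.31 < 2.041 → exclude; stop.
Optimal diet: small beetles, flies — 2 of 5 types.

2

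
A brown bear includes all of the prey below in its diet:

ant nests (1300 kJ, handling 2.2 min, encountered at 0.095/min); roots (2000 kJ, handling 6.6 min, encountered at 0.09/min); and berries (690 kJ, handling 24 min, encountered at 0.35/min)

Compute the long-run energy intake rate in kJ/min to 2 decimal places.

53.42 kJ/min

R = (0.095×1300 + 0.09×2000 + 0.35×690) / (1 + 0.095×2.2 + 0.09×6.6 + 0.35×24) = 545/10.2 = 53.42 kJ/min.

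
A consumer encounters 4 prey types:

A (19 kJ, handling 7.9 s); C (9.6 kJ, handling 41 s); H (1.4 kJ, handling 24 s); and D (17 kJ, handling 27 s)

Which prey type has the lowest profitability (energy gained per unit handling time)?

Profitability E/h (kJ/s): A = 19/7.9 = 2.41, C = 9.6/41 = 0.234, H = 1.4/24 = 0.0583, D = 17/27 = 0.63.
Ranked: A > D > C > H.

H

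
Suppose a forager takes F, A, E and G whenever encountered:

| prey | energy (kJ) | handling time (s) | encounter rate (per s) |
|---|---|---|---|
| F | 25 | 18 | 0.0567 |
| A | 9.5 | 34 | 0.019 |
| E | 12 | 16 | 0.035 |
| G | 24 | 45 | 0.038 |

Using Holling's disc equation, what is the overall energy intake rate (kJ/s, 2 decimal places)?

0.59 kJ/s

R = (0.0567×25 + 0.019×9.5 + 0.035×12 + 0.038×24) / (1 + 0.0567×18 + 0.019×34 + 0.035×16 + 0.038×45) = 2.93/4.937 = 0.5935 kJ/s.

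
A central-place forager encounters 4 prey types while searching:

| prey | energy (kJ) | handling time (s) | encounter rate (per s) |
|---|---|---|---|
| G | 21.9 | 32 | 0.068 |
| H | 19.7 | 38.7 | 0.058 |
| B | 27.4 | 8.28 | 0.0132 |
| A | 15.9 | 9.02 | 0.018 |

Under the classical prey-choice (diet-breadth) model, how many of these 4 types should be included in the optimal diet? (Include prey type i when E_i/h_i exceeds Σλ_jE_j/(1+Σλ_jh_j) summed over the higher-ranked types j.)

Rank by E/h (kJ/s): B 3.31, A 1.76, G 0.684, H 0.509. Include each in turn until the next type's E/h falls below the running intake rate.
Rate on top 1: 0.326. A: 1.76 > 0.326 → include.
Rate on top 2: 0.5095. G: 0.684 > 0.5095 → include.
Rate on top 3: 0.6199. H: 0.509 < 0.6199 → exclude; stop.
Optimal diet: B, A, G — 3 of 4 types.

3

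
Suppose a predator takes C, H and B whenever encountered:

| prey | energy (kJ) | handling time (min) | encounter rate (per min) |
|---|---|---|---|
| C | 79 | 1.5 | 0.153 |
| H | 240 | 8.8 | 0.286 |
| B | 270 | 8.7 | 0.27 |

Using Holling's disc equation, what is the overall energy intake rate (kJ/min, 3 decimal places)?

25.204 kJ/min

R = (0.153×79 + 0.286×240 + 0.27×270) / (1 + 0.153×1.5 + 0.286×8.8 + 0.27×8.7) = 153.6/6.095 = 25.2 kJ/min.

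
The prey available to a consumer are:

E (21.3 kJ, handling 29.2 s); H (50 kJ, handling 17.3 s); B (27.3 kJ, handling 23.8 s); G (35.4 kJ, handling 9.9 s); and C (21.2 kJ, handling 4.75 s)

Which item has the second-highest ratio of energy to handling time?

G

In descending order of E/h:
C: 21.2/4.75 = 4.46 kJ/s
G: 35.4/9.9 = 3.58 kJ/s
H: 50/17.3 = 2.89 kJ/s
B: 27.3/23.8 = 1.15 kJ/s
E: 21.3/29.2 = 0.729 kJ/s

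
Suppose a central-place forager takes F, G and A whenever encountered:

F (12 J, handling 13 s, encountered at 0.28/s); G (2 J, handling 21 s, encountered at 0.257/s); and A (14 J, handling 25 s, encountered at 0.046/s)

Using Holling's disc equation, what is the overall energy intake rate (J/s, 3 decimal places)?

Energy encountered per unit search time: 0.28×12 + 0.257×2 + 0.046×14 = 4.518 J/s.
Handling time per unit search time: 0.28×13 + 0.257×21 + 0.046×25 = 10.19.
Rate = 4.518/(1 + 10.19) = 0.4039 J/s.

0.404 J/s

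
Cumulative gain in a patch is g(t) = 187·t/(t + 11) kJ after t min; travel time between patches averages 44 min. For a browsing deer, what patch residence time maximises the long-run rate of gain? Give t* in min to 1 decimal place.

22.0 min

Optimal t* satisfies g'(t*) = g(t*)/(T + t*).
g'(t) = 187·11/(t + 11)². Setting 187·11/(t+11)² = 187t/[(t+11)(44+t)] gives 11(44+t) = t(t+11), so t² = 11×44 = 484.
t* = √484 = 22 min.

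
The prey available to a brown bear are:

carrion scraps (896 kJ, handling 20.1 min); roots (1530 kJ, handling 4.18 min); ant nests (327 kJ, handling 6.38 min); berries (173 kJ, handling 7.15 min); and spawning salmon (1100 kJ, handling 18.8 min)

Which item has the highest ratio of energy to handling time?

In descending order of E/h:
roots: 1530/4.18 = 366 kJ/min
spawning salmon: 1100/18.8 = 58.5 kJ/min
ant nests: 327/6.38 = 51.3 kJ/min
carrion scraps: 896/20.1 = 44.6 kJ/min
berries: 173/7.15 = 24.2 kJ/min

roots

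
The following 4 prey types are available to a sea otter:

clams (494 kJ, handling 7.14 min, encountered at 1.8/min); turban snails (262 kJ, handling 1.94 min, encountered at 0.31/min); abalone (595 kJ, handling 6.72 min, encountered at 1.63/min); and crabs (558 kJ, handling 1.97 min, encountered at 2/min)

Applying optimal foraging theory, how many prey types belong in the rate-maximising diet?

1

E/h in descending order: crabs 283, turban snails 135, abalone 88.5, clams 69.2 kJ/min. The optimal diet is the largest prefix of this list for which every included type satisfies E_i/h_i > R on the types above it.
Rate on top 1: 225.9. turban snails: 135 < 225.9 → exclude; stop.
Optimal diet: crabs — 1 of 4 types.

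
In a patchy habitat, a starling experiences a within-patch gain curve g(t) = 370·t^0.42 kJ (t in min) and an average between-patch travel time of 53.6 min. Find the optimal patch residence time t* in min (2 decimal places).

38.81 min

Optimal t* satisfies g'(t*) = g(t*)/(T + t*).
g'(t) = 0.42·370·t^-0.58. Setting 0.42·370·t^-0.58 = 370·t^0.42/(53.6+t) gives 0.42(53.6+t) = t, so 0.58·t = 0.42×53.6.
t* = 0.42×53.6/0.58 = 38.81 min.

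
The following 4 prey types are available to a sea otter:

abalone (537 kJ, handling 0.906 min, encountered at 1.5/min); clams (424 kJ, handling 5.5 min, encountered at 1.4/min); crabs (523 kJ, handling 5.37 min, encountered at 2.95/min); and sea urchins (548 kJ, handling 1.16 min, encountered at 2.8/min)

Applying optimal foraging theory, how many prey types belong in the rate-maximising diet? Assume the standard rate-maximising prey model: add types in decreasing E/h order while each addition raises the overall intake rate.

2

Profitabilities (E/h, kJ/min): abalone 593, sea urchins 472, crabs 97.4, clams 77.1. Add prey in this order while the next type's profitability exceeds the intake rate on those already taken.
Rate on top 1: 341.5. sea urchins: 472 > 341.5 → include.
Rate on top 2: 417.3. crabs: 97.4 < 417.3 → exclude; stop.
Optimal diet: abalone, sea urchins — 2 of 4 types.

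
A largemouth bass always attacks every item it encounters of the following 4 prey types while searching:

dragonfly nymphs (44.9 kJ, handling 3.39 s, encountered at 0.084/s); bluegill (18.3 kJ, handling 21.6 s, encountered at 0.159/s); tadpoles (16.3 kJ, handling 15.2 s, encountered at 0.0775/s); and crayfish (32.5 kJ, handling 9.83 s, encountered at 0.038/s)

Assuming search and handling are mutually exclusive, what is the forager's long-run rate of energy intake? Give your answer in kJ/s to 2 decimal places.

R = Σλ_iE_i / (1 + Σλ_ih_i)
Numerator: 0.084×44.9 + 0.159×18.3 + 0.0775×16.3 + 0.038×32.5 = 9.18
Denominator: 1 + 0.084×3.39 + 0.159×21.6 + 0.0775×15.2 + 0.038×9.83 = 6.271
R = 9.18/6.271 = 1.464 kJ/s

1.46 kJ/s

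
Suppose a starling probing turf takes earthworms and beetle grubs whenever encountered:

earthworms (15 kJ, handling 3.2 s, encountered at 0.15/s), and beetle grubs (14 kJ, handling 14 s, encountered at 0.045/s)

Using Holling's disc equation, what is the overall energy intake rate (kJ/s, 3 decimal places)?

R = (0.15×15 + 0.045×14) / (1 + 0.15×3.2 + 0.045×14) = 2.88/2.11 = 1.365 kJ/s.

1.365 kJ/s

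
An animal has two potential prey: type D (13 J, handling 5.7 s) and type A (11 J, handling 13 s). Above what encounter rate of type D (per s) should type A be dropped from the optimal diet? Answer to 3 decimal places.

Drop type A once their profitability E₂/h₂ falls below the rate achievable on type D alone: E₂/h₂ = λE₁/(1 + λh₁).
Solve for λ: λE₁h₂ = E₂(1 + λh₁) → λ(E₁h₂ − E₂h₁) = E₂ → λ = E₂/(E₁h₂ − E₂h₁).
λ = 11/(13×13 − 11×5.7) = 11/106.3 = 0.1035 per s.

0.103 per s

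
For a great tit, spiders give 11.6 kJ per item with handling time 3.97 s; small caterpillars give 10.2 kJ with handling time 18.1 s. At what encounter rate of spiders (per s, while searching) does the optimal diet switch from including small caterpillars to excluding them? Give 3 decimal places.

0.060 per s

The zero-one rule: include small caterpillars iff E₂/h₂ > λE₁/(1+λh₁). Equality gives the switch point.
λE₁h₂ = E₂ + λE₂h₁ ⇒ λ = E₂/(E₁h₂ − E₂h₁) = 10.2/(210 − 40.49) = 0.06019 per s.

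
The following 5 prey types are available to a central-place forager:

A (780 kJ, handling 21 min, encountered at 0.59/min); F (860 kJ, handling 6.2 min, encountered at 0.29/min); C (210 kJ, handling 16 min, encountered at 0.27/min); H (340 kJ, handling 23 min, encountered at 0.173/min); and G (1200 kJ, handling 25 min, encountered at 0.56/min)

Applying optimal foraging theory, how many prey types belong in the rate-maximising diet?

1

Rank by E/h (kJ/min): F 139, G 48, A 37.1, H 14.8, C 13.1. Include each in turn until the next type's E/h falls below the running intake rate.
Rate on top 1: 89.14. G: 48 < 89.14 → exclude; stop.
Optimal diet: F — 1 of 5 types.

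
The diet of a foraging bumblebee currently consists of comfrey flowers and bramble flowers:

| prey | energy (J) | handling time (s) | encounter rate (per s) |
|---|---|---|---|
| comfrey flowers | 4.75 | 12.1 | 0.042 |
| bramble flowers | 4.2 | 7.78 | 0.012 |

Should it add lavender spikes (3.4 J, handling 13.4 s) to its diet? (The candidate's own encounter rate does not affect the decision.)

On comfrey flowers and bramble flowers alone, R = ΣλE/(1+Σλh) = 0.2499/1.602 = 0.156 J/s.
lavender spikes: E/h = 3.4/13.4 = 0.2537 J/s.
Since 0.2537 > R, including lavender spikes increases the long-run rate.

Yes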